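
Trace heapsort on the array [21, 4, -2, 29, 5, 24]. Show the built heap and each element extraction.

Build heap: [29, 21, 24, 4, 5, -2]
Extract 29: [24, 21, -2, 4, 5, 29]
Extract 24: [21, 5, -2, 4, 24, 29]
Extract 21: [5, 4, -2, 21, 24, 29]
Extract 5: [4, -2, 5, 21, 24, 29]
Extract 4: [-2, 4, 5, 21, 24, 29]


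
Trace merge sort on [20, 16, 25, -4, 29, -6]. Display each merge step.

Divide and conquer:
  Merge [16] + [25] -> [16, 25]
  Merge [20] + [16, 25] -> [16, 20, 25]
  Merge [29] + [-6] -> [-6, 29]
  Merge [-4] + [-6, 29] -> [-6, -4, 29]
  Merge [16, 20, 25] + [-6, -4, 29] -> [-6, -4, 16, 20, 25, 29]


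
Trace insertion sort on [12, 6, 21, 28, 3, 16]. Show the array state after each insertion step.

First element 12 is already 'sorted'
Insert 6: shifted 1 elements -> [6, 12, 21, 28, 3, 16]
Insert 21: shifted 0 elements -> [6, 12, 21, 28, 3, 16]
Insert 28: shifted 0 elements -> [6, 12, 21, 28, 3, 16]
Insert 3: shifted 4 elements -> [3, 6, 12, 21, 28, 16]
Insert 16: shifted 2 elements -> [3, 6, 12, 16, 21, 28]


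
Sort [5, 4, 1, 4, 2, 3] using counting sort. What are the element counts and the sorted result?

Count array: [0, 1, 1, 1, 2, 1]
(count[i] = number of elements equal to i)
Cumulative count: [0, 1, 2, 3, 5, 6]
Sorted: [1, 2, 3, 4, 4, 5]


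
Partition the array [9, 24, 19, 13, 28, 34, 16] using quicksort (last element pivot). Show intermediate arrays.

Partition 1: pivot=16 at index 2 -> [9, 13, 16, 24, 28, 34, 19]
Partition 2: pivot=13 at index 1 -> [9, 13, 16, 24, 28, 34, 19]
Partition 3: pivot=19 at index 3 -> [9, 13, 16, 19, 28, 34, 24]
Partition 4: pivot=24 at index 4 -> [9, 13, 16, 19, 24, 34, 28]
Partition 5: pivot=28 at index 5 -> [9, 13, 16, 19, 24, 28, 34]


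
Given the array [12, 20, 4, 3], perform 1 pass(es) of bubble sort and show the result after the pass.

After pass 1: [12, 4, 3, 20] (2 swaps)
Total swaps: 2


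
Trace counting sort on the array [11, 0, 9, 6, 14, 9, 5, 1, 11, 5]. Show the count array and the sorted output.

Count array: [1, 1, 0, 0, 0, 2, 1, 0, 0, 2, 0, 2, 0, 0, 1]
(count[i] = number of elements equal to i)
Cumulative count: [1, 2, 2, 2, 2, 4, 5, 5, 5, 7, 7, 9, 9, 9, 10]
Sorted: [0, 1, 5, 5, 6, 9, 9, 11, 11, 14]


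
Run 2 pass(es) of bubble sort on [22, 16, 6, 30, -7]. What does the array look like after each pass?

After pass 1: [16, 6, 22, -7, 30] (3 swaps)
After pass 2: [6, 16, -7, 22, 30] (2 swaps)
Total swaps: 5


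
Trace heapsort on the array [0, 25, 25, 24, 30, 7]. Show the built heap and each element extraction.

Build heap: [30, 25, 25, 24, 0, 7]
Extract 30: [25, 24, 25, 7, 0, 30]
Extract 25: [25, 24, 0, 7, 25, 30]
Extract 25: [24, 7, 0, 25, 25, 30]
Extract 24: [7, 0, 24, 25, 25, 30]
Extract 7: [0, 7, 24, 25, 25, 30]


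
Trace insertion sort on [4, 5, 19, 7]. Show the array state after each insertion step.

First element 4 is already 'sorted'
Insert 5: shifted 0 elements -> [4, 5, 19, 7]
Insert 19: shifted 0 elements -> [4, 5, 19, 7]
Insert 7: shifted 1 elements -> [4, 5, 7, 19]


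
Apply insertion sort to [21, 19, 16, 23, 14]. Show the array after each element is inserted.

First element 21 is already 'sorted'
Insert 19: shifted 1 elements -> [19, 21, 16, 23, 14]
Insert 16: shifted 2 elements -> [16, 19, 21, 23, 14]
Insert 23: shifted 0 elements -> [16, 19, 21, 23, 14]
Insert 14: shifted 4 elements -> [14, 16, 19, 21, 23]


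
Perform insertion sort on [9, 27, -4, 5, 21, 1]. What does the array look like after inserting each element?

First element 9 is already 'sorted'
Insert 27: shifted 0 elements -> [9, 27, -4, 5, 21, 1]
Insert -4: shifted 2 elements -> [-4, 9, 27, 5, 21, 1]
Insert 5: shifted 2 elements -> [-4, 5, 9, 27, 21, 1]
Insert 21: shifted 1 elements -> [-4, 5, 9, 21, 27, 1]
Insert 1: shifted 4 elements -> [-4, 1, 5, 9, 21, 27]


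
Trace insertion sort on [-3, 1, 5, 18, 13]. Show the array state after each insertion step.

First element -3 is already 'sorted'
Insert 1: shifted 0 elements -> [-3, 1, 5, 18, 13]
Insert 5: shifted 0 elements -> [-3, 1, 5, 18, 13]
Insert 18: shifted 0 elements -> [-3, 1, 5, 18, 13]
Insert 13: shifted 1 elements -> [-3, 1, 5, 13, 18]


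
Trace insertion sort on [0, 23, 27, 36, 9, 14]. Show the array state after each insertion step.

First element 0 is already 'sorted'
Insert 23: shifted 0 elements -> [0, 23, 27, 36, 9, 14]
Insert 27: shifted 0 elements -> [0, 23, 27, 36, 9, 14]
Insert 36: shifted 0 elements -> [0, 23, 27, 36, 9, 14]
Insert 9: shifted 3 elements -> [0, 9, 23, 27, 36, 14]
Insert 14: shifted 3 elements -> [0, 9, 14, 23, 27, 36]


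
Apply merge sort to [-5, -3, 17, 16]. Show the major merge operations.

Divide and conquer:
  Merge [-5] + [-3] -> [-5, -3]
  Merge [17] + [16] -> [16, 17]
  Merge [-5, -3] + [16, 17] -> [-5, -3, 16, 17]


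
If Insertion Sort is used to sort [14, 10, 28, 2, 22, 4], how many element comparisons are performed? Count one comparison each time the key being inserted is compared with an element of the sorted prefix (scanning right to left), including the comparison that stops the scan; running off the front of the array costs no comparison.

Insert 10: 14 > 10 (shift), reached front = 1 comparison(s) -> [10, 14, 28, 2, 22, 4]
Insert 28: 14 <= 28 (stop) = 1 comparison(s) -> [10, 14, 28, 2, 22, 4]
Insert 2: 28 > 2 (shift), 14 > 2 (shift), 10 > 2 (shift), reached front = 3 comparison(s) -> [2, 10, 14, 28, 22, 4]
Insert 22: 28 > 22 (shift), 14 <= 22 (stop) = 2 comparison(s) -> [2, 10, 14, 22, 28, 4]
Insert 4: 28 > 4 (shift), 22 > 4 (shift), 14 > 4 (shift), 10 > 4 (shift), 2 <= 4 (stop) = 5 comparison(s) -> [2, 4, 10, 14, 22, 28]
Total comparisons: 1 + 1 + 3 + 2 + 5 = 12


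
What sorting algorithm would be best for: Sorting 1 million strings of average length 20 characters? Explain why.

Best choice: MSD radix sort or Mergesort
Reason: MSD radix sort is a non-comparison sort that buckets the strings by successive character positions, running in time proportional to the total number of characters examined rather than O(n log n) string comparisons; mergesort is a stable O(n log n)-comparison alternative that works for arbitrary variable-length keys


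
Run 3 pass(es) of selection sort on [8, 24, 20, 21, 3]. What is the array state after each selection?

Pass 1: Select minimum 3 at index 4, swap -> [3, 24, 20, 21, 8]
Pass 2: Select minimum 8 at index 4, swap -> [3, 8, 20, 21, 24]
Pass 3: Select minimum 20 at index 2, swap -> [3, 8, 20, 21, 24]


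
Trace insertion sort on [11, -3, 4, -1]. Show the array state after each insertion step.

First element 11 is already 'sorted'
Insert -3: shifted 1 elements -> [-3, 11, 4, -1]
Insert 4: shifted 1 elements -> [-3, 4, 11, -1]
Insert -1: shifted 2 elements -> [-3, -1, 4, 11]


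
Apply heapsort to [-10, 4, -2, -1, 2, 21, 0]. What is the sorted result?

Build heap: [21, 4, 0, -1, 2, -2, -10]
Extract 21: [4, 2, 0, -1, -10, -2, 21]
Extract 4: [2, -1, 0, -2, -10, 4, 21]
Extract 2: [0, -1, -10, -2, 2, 4, 21]
Extract 0: [-1, -2, -10, 0, 2, 4, 21]
Extract -1: [-2, -10, -1, 0, 2, 4, 21]
Extract -2: [-10, -2, -1, 0, 2, 4, 21]


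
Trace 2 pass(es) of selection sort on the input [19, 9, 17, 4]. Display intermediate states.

Pass 1: Select minimum 4 at index 3, swap -> [4, 9, 17, 19]
Pass 2: Select minimum 9 at index 1, swap -> [4, 9, 17, 19]


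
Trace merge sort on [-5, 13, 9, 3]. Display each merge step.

Divide and conquer:
  Merge [-5] + [13] -> [-5, 13]
  Merge [9] + [3] -> [3, 9]
  Merge [-5, 13] + [3, 9] -> [-5, 3, 9, 13]


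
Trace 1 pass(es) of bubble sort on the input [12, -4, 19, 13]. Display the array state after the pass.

After pass 1: [-4, 12, 13, 19] (2 swaps)
Total swaps: 2


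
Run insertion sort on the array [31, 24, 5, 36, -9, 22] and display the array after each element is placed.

First element 31 is already 'sorted'
Insert 24: shifted 1 elements -> [24, 31, 5, 36, -9, 22]
Insert 5: shifted 2 elements -> [5, 24, 31, 36, -9, 22]
Insert 36: shifted 0 elements -> [5, 24, 31, 36, -9, 22]
Insert -9: shifted 4 elements -> [-9, 5, 24, 31, 36, 22]
Insert 22: shifted 3 elements -> [-9, 5, 22, 24, 31, 36]


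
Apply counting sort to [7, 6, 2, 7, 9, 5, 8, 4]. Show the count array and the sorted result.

Count array: [0, 0, 1, 0, 1, 1, 1, 2, 1, 1]
(count[i] = number of elements equal to i)
Cumulative count: [0, 0, 1, 1, 2, 3, 4, 6, 7, 8]
Sorted: [2, 4, 5, 6, 7, 7, 8, 9]


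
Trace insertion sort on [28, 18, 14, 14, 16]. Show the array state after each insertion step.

First element 28 is already 'sorted'
Insert 18: shifted 1 elements -> [18, 28, 14, 14, 16]
Insert 14: shifted 2 elements -> [14, 18, 28, 14, 16]
Insert 14: shifted 2 elements -> [14, 14, 18, 28, 16]
Insert 16: shifted 2 elements -> [14, 14, 16, 18, 28]


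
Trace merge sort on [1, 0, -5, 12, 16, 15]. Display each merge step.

Divide and conquer:
  Merge [0] + [-5] -> [-5, 0]
  Merge [1] + [-5, 0] -> [-5, 0, 1]
  Merge [16] + [15] -> [15, 16]
  Merge [12] + [15, 16] -> [12, 15, 16]
  Merge [-5, 0, 1] + [12, 15, 16] -> [-5, 0, 1, 12, 15, 16]


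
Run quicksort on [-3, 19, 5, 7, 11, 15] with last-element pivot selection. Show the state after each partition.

Partition 1: pivot=15 at index 4 -> [-3, 5, 7, 11, 15, 19]
Partition 2: pivot=11 at index 3 -> [-3, 5, 7, 11, 15, 19]
Partition 3: pivot=7 at index 2 -> [-3, 5, 7, 11, 15, 19]
Partition 4: pivot=5 at index 1 -> [-3, 5, 7, 11, 15, 19]


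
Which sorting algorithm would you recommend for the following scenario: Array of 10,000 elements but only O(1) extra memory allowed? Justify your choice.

Best choice: Heapsort
Reason: Heapsort rearranges the array in place using O(1) auxiliary space and still guarantees O(n log n) time; quicksort partitions in place but needs Theta(log n) stack space for recursion (O(n) in the worst case), and mergesort requires O(n) auxiliary space


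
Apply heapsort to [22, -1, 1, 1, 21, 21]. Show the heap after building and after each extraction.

Build heap: [22, 21, 21, 1, -1, 1]
Extract 22: [21, 1, 21, 1, -1, 22]
Extract 21: [21, 1, -1, 1, 21, 22]
Extract 21: [1, 1, -1, 21, 21, 22]
Extract 1: [1, -1, 1, 21, 21, 22]
Extract 1: [-1, 1, 1, 21, 21, 22]


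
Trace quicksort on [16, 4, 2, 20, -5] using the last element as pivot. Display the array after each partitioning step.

Partition 1: pivot=-5 at index 0 -> [-5, 4, 2, 20, 16]
Partition 2: pivot=16 at index 3 -> [-5, 4, 2, 16, 20]
Partition 3: pivot=2 at index 1 -> [-5, 2, 4, 16, 20]


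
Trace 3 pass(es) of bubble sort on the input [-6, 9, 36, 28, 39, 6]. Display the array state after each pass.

After pass 1: [-6, 9, 28, 36, 6, 39] (2 swaps)
After pass 2: [-6, 9, 28, 6, 36, 39] (1 swaps)
After pass 3: [-6, 9, 6, 28, 36, 39] (1 swaps)
Total swaps: 4


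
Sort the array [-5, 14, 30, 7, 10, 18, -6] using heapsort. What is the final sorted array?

Build heap: [30, 14, 18, 7, 10, -5, -6]
Extract 30: [18, 14, -5, 7, 10, -6, 30]
Extract 18: [14, 10, -5, 7, -6, 18, 30]
Extract 14: [10, 7, -5, -6, 14, 18, 30]
Extract 10: [7, -6, -5, 10, 14, 18, 30]
Extract 7: [-5, -6, 7, 10, 14, 18, 30]
Extract -5: [-6, -5, 7, 10, 14, 18, 30]


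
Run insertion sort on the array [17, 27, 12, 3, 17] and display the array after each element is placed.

First element 17 is already 'sorted'
Insert 27: shifted 0 elements -> [17, 27, 12, 3, 17]
Insert 12: shifted 2 elements -> [12, 17, 27, 3, 17]
Insert 3: shifted 3 elements -> [3, 12, 17, 27, 17]
Insert 17: shifted 1 elements -> [3, 12, 17, 17, 27]


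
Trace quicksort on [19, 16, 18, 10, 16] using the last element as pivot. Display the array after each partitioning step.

Partition 1: pivot=16 at index 2 -> [16, 10, 16, 19, 18]
Partition 2: pivot=10 at index 0 -> [10, 16, 16, 19, 18]
Partition 3: pivot=18 at index 3 -> [10, 16, 16, 18, 19]


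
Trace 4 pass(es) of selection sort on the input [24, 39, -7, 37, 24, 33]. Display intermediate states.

Pass 1: Select minimum -7 at index 2, swap -> [-7, 39, 24, 37, 24, 33]
Pass 2: Select minimum 24 at index 2, swap -> [-7, 24, 39, 37, 24, 33]
Pass 3: Select minimum 24 at index 4, swap -> [-7, 24, 24, 37, 39, 33]
Pass 4: Select minimum 33 at index 5, swap -> [-7, 24, 24, 33, 39, 37]


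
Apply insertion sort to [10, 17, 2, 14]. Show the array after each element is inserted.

First element 10 is already 'sorted'
Insert 17: shifted 0 elements -> [10, 17, 2, 14]
Insert 2: shifted 2 elements -> [2, 10, 17, 14]
Insert 14: shifted 1 elements -> [2, 10, 14, 17]


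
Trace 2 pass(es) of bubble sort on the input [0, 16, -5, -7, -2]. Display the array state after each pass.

After pass 1: [0, -5, -7, -2, 16] (3 swaps)
After pass 2: [-5, -7, -2, 0, 16] (3 swaps)
Total swaps: 6


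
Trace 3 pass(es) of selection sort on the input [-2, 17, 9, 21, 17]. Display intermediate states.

Pass 1: Select minimum -2 at index 0, swap -> [-2, 17, 9, 21, 17]
Pass 2: Select minimum 9 at index 2, swap -> [-2, 9, 17, 21, 17]
Pass 3: Select minimum 17 at index 2, swap -> [-2, 9, 17, 21, 17]


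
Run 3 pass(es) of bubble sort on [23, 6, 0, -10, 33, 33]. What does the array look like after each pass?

After pass 1: [6, 0, -10, 23, 33, 33] (3 swaps)
After pass 2: [0, -10, 6, 23, 33, 33] (2 swaps)
After pass 3: [-10, 0, 6, 23, 33, 33] (1 swaps)
Total swaps: 6


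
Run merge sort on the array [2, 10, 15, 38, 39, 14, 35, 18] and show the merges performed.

Divide and conquer:
  Merge [2] + [10] -> [2, 10]
  Merge [15] + [38] -> [15, 38]
  Merge [2, 10] + [15, 38] -> [2, 10, 15, 38]
  Merge [39] + [14] -> [14, 39]
  Merge [35] + [18] -> [18, 35]
  Merge [14, 39] + [18, 35] -> [14, 18, 35, 39]
  Merge [2, 10, 15, 38] + [14, 18, 35, 39] -> [2, 10, 14, 15, 18, 35, 38, 39]


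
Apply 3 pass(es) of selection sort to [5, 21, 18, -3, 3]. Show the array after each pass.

Pass 1: Select minimum -3 at index 3, swap -> [-3, 21, 18, 5, 3]
Pass 2: Select minimum 3 at index 4, swap -> [-3, 3, 18, 5, 21]
Pass 3: Select minimum 5 at index 3, swap -> [-3, 3, 5, 18, 21]


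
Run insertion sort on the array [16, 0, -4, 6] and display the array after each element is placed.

First element 16 is already 'sorted'
Insert 0: shifted 1 elements -> [0, 16, -4, 6]
Insert -4: shifted 2 elements -> [-4, 0, 16, 6]
Insert 6: shifted 1 elements -> [-4, 0, 6, 16]


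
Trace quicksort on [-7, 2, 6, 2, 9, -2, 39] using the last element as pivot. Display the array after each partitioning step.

Partition 1: pivot=39 at index 6 -> [-7, 2, 6, 2, 9, -2, 39]
Partition 2: pivot=-2 at index 1 -> [-7, -2, 6, 2, 9, 2, 39]
Partition 3: pivot=2 at index 3 -> [-7, -2, 2, 2, 9, 6, 39]
Partition 4: pivot=6 at index 4 -> [-7, -2, 2, 2, 6, 9, 39]


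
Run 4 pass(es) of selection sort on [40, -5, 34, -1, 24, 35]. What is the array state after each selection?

Pass 1: Select minimum -5 at index 1, swap -> [-5, 40, 34, -1, 24, 35]
Pass 2: Select minimum -1 at index 3, swap -> [-5, -1, 34, 40, 24, 35]
Pass 3: Select minimum 24 at index 4, swap -> [-5, -1, 24, 40, 34, 35]
Pass 4: Select minimum 34 at index 4, swap -> [-5, -1, 24, 34, 40, 35]


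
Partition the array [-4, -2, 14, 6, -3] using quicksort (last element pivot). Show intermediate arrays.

Partition 1: pivot=-3 at index 1 -> [-4, -3, 14, 6, -2]
Partition 2: pivot=-2 at index 2 -> [-4, -3, -2, 6, 14]
Partition 3: pivot=14 at index 4 -> [-4, -3, -2, 6, 14]


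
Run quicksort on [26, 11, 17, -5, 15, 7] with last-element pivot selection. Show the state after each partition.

Partition 1: pivot=7 at index 1 -> [-5, 7, 17, 26, 15, 11]
Partition 2: pivot=11 at index 2 -> [-5, 7, 11, 26, 15, 17]
Partition 3: pivot=17 at index 4 -> [-5, 7, 11, 15, 17, 26]


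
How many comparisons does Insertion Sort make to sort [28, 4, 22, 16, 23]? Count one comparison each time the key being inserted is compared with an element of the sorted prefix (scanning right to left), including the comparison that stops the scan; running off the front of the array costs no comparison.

Insert 4: 28 > 4 (shift), reached front = 1 comparison(s) -> [4, 28, 22, 16, 23]
Insert 22: 28 > 22 (shift), 4 <= 22 (stop) = 2 comparison(s) -> [4, 22, 28, 16, 23]
Insert 16: 28 > 16 (shift), 22 > 16 (shift), 4 <= 16 (stop) = 3 comparison(s) -> [4, 16, 22, 28, 23]
Insert 23: 28 > 23 (shift), 22 <= 23 (stop) = 2 comparison(s) -> [4, 16, 22, 23, 28]
Total comparisons: 1 + 2 + 3 + 2 = 8


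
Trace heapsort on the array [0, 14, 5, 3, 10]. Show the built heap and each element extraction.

Build heap: [14, 10, 5, 3, 0]
Extract 14: [10, 3, 5, 0, 14]
Extract 10: [5, 3, 0, 10, 14]
Extract 5: [3, 0, 5, 10, 14]
Extract 3: [0, 3, 5, 10, 14]


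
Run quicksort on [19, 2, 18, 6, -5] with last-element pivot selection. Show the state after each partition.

Partition 1: pivot=-5 at index 0 -> [-5, 2, 18, 6, 19]
Partition 2: pivot=19 at index 4 -> [-5, 2, 18, 6, 19]
Partition 3: pivot=6 at index 2 -> [-5, 2, 6, 18, 19]


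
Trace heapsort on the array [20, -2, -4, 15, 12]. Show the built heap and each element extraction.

Build heap: [20, 15, -4, -2, 12]
Extract 20: [15, 12, -4, -2, 20]
Extract 15: [12, -2, -4, 15, 20]
Extract 12: [-2, -4, 12, 15, 20]
Extract -2: [-4, -2, 12, 15, 20]


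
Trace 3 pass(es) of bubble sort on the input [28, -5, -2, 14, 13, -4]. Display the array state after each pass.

After pass 1: [-5, -2, 14, 13, -4, 28] (5 swaps)
After pass 2: [-5, -2, 13, -4, 14, 28] (2 swaps)
After pass 3: [-5, -2, -4, 13, 14, 28] (1 swaps)
Total swaps: 8


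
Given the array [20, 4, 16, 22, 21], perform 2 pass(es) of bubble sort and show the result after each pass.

After pass 1: [4, 16, 20, 21, 22] (3 swaps)
After pass 2: [4, 16, 20, 21, 22] (0 swaps)
Total swaps: 3


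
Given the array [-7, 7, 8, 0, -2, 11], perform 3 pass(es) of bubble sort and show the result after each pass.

After pass 1: [-7, 7, 0, -2, 8, 11] (2 swaps)
After pass 2: [-7, 0, -2, 7, 8, 11] (2 swaps)
After pass 3: [-7, -2, 0, 7, 8, 11] (1 swaps)
Total swaps: 5


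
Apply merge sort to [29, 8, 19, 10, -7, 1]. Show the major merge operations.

Divide and conquer:
  Merge [8] + [19] -> [8, 19]
  Merge [29] + [8, 19] -> [8, 19, 29]
  Merge [-7] + [1] -> [-7, 1]
  Merge [10] + [-7, 1] -> [-7, 1, 10]
  Merge [8, 19, 29] + [-7, 1, 10] -> [-7, 1, 8, 10, 19, 29]


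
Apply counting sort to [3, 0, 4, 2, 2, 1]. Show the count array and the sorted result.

Count array: [1, 1, 2, 1, 1]
(count[i] = number of elements equal to i)
Cumulative count: [1, 2, 4, 5, 6]
Sorted: [0, 1, 2, 2, 3, 4]


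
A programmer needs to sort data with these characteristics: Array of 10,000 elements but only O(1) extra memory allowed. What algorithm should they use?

Best choice: Heapsort
Reason: Heapsort rearranges the array in place using O(1) auxiliary space and still guarantees O(n log n) time; quicksort partitions in place but needs Theta(log n) stack space for recursion (O(n) in the worst case), and mergesort requires O(n) auxiliary space


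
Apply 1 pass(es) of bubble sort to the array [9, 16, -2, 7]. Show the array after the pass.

After pass 1: [9, -2, 7, 16] (2 swaps)
Total swaps: 2


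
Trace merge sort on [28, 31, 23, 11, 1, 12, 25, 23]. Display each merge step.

Divide and conquer:
  Merge [28] + [31] -> [28, 31]
  Merge [23] + [11] -> [11, 23]
  Merge [28, 31] + [11, 23] -> [11, 23, 28, 31]
  Merge [1] + [12] -> [1, 12]
  Merge [25] + [23] -> [23, 25]
  Merge [1, 12] + [23, 25] -> [1, 12, 23, 25]
  Merge [11, 23, 28, 31] + [1, 12, 23, 25] -> [1, 11, 12, 23, 23, 25, 28, 31]


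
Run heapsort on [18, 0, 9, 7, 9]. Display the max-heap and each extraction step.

Build heap: [18, 9, 9, 7, 0]
Extract 18: [9, 7, 9, 0, 18]
Extract 9: [9, 7, 0, 9, 18]
Extract 9: [7, 0, 9, 9, 18]
Extract 7: [0, 7, 9, 9, 18]


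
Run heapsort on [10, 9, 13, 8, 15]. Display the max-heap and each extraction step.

Build heap: [15, 10, 13, 8, 9]
Extract 15: [13, 10, 9, 8, 15]
Extract 13: [10, 8, 9, 13, 15]
Extract 10: [9, 8, 10, 13, 15]
Extract 9: [8, 9, 10, 13, 15]


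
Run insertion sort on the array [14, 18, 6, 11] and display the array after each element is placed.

First element 14 is already 'sorted'
Insert 18: shifted 0 elements -> [14, 18, 6, 11]
Insert 6: shifted 2 elements -> [6, 14, 18, 11]
Insert 11: shifted 2 elements -> [6, 11, 14, 18]


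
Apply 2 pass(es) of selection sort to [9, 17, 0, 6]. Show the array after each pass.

Pass 1: Select minimum 0 at index 2, swap -> [0, 17, 9, 6]
Pass 2: Select minimum 6 at index 3, swap -> [0, 6, 9, 17]


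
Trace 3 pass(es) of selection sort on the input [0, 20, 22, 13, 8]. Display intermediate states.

Pass 1: Select minimum 0 at index 0, swap -> [0, 20, 22, 13, 8]
Pass 2: Select minimum 8 at index 4, swap -> [0, 8, 22, 13, 20]
Pass 3: Select minimum 13 at index 3, swap -> [0, 8, 13, 22, 20]


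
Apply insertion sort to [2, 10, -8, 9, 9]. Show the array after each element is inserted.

First element 2 is already 'sorted'
Insert 10: shifted 0 elements -> [2, 10, -8, 9, 9]
Insert -8: shifted 2 elements -> [-8, 2, 10, 9, 9]
Insert 9: shifted 1 elements -> [-8, 2, 9, 10, 9]
Insert 9: shifted 1 elements -> [-8, 2, 9, 9, 10]


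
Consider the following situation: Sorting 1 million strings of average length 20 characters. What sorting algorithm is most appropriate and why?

Best choice: MSD radix sort or Mergesort
Reason: MSD radix sort is a non-comparison sort that buckets the strings by successive character positions, running in time proportional to the total number of characters examined rather than O(n log n) string comparisons; mergesort is a stable O(n log n)-comparison alternative that works for arbitrary variable-length keys


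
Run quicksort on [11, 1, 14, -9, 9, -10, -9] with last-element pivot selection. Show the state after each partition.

Partition 1: pivot=-9 at index 2 -> [-9, -10, -9, 11, 9, 1, 14]
Partition 2: pivot=-10 at index 0 -> [-10, -9, -9, 11, 9, 1, 14]
Partition 3: pivot=14 at index 6 -> [-10, -9, -9, 11, 9, 1, 14]
Partition 4: pivot=1 at index 3 -> [-10, -9, -9, 1, 9, 11, 14]
Partition 5: pivot=11 at index 5 -> [-10, -9, -9, 1, 9, 11, 14]


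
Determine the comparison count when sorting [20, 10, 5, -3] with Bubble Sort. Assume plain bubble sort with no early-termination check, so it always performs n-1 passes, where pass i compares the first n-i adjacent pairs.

Pass 1: compare adjacent pairs (0,1)..(2,3) = 3 comparison(s), 3 swap(s) -> [10, 5, -3, 20]
Pass 2: compare adjacent pairs (0,1)..(1,2) = 2 comparison(s), 2 swap(s) -> [5, -3, 10, 20]
Pass 3: compare adjacent pairs (0,1)..(0,1) = 1 comparison(s), 1 swap(s) -> [-3, 5, 10, 20]
Total comparisons: 3 + 2 + 1 = 6


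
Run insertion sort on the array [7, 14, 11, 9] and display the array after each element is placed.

First element 7 is already 'sorted'
Insert 14: shifted 0 elements -> [7, 14, 11, 9]
Insert 11: shifted 1 elements -> [7, 11, 14, 9]
Insert 9: shifted 2 elements -> [7, 9, 11, 14]


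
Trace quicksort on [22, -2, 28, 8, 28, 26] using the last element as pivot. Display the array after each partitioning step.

Partition 1: pivot=26 at index 3 -> [22, -2, 8, 26, 28, 28]
Partition 2: pivot=8 at index 1 -> [-2, 8, 22, 26, 28, 28]
Partition 3: pivot=28 at index 5 -> [-2, 8, 22, 26, 28, 28]


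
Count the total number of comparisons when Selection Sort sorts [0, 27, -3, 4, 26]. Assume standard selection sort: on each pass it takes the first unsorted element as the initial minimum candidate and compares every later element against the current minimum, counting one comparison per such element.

Pass 1: scan indices 1..4 for the minimum = 4 comparison(s); min is -3, place at index 0 -> [-3, 27, 0, 4, 26]
Pass 2: scan indices 2..4 for the minimum = 3 comparison(s); min is 0, place at index 1 -> [-3, 0, 27, 4, 26]
Pass 3: scan indices 3..4 for the minimum = 2 comparison(s); min is 4, place at index 2 -> [-3, 0, 4, 27, 26]
Pass 4: scan indices 4..4 for the minimum = 1 comparison(s); min is 26, place at index 3 -> [-3, 0, 4, 26, 27]
Selection sort always scans the whole unsorted suffix, so the count is (n-1) + (n-2) + ... + 1 = n(n-1)/2 = 5*4/2 = 10 regardless of the input order.
Total comparisons: 4 + 3 + 2 + 1 = 10


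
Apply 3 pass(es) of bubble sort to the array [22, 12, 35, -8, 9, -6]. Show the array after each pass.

After pass 1: [12, 22, -8, 9, -6, 35] (4 swaps)
After pass 2: [12, -8, 9, -6, 22, 35] (3 swaps)
After pass 3: [-8, 9, -6, 12, 22, 35] (3 swaps)
Total swaps: 10


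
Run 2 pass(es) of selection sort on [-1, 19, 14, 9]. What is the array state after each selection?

Pass 1: Select minimum -1 at index 0, swap -> [-1, 19, 14, 9]
Pass 2: Select minimum 9 at index 3, swap -> [-1, 9, 14, 19]


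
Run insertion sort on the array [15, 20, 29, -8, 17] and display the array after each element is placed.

First element 15 is already 'sorted'
Insert 20: shifted 0 elements -> [15, 20, 29, -8, 17]
Insert 29: shifted 0 elements -> [15, 20, 29, -8, 17]
Insert -8: shifted 3 elements -> [-8, 15, 20, 29, 17]
Insert 17: shifted 2 elements -> [-8, 15, 17, 20, 29]


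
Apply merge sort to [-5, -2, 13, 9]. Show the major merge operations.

Divide and conquer:
  Merge [-5] + [-2] -> [-5, -2]
  Merge [13] + [9] -> [9, 13]
  Merge [-5, -2] + [9, 13] -> [-5, -2, 9, 13]


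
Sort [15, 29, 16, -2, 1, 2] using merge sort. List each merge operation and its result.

Divide and conquer:
  Merge [29] + [16] -> [16, 29]
  Merge [15] + [16, 29] -> [15, 16, 29]
  Merge [1] + [2] -> [1, 2]
  Merge [-2] + [1, 2] -> [-2, 1, 2]
  Merge [15, 16, 29] + [-2, 1, 2] -> [-2, 1, 2, 15, 16, 29]


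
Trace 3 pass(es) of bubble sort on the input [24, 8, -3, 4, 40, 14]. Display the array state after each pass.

After pass 1: [8, -3, 4, 24, 14, 40] (4 swaps)
After pass 2: [-3, 4, 8, 14, 24, 40] (3 swaps)
After pass 3: [-3, 4, 8, 14, 24, 40] (0 swaps)
Total swaps: 7


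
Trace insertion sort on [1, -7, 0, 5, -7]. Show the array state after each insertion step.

First element 1 is already 'sorted'
Insert -7: shifted 1 elements -> [-7, 1, 0, 5, -7]
Insert 0: shifted 1 elements -> [-7, 0, 1, 5, -7]
Insert 5: shifted 0 elements -> [-7, 0, 1, 5, -7]
Insert -7: shifted 3 elements -> [-7, -7, 0, 1, 5]


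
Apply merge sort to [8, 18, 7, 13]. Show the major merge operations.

Divide and conquer:
  Merge [8] + [18] -> [8, 18]
  Merge [7] + [13] -> [7, 13]
  Merge [8, 18] + [7, 13] -> [7, 8, 13, 18]


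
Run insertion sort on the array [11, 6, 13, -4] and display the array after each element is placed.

First element 11 is already 'sorted'
Insert 6: shifted 1 elements -> [6, 11, 13, -4]
Insert 13: shifted 0 elements -> [6, 11, 13, -4]
Insert -4: shifted 3 elements -> [-4, 6, 11, 13]


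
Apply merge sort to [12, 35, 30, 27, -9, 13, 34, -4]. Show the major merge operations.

Divide and conquer:
  Merge [12] + [35] -> [12, 35]
  Merge [30] + [27] -> [27, 30]
  Merge [12, 35] + [27, 30] -> [12, 27, 30, 35]
  Merge [-9] + [13] -> [-9, 13]
  Merge [34] + [-4] -> [-4, 34]
  Merge [-9, 13] + [-4, 34] -> [-9, -4, 13, 34]
  Merge [12, 27, 30, 35] + [-9, -4, 13, 34] -> [-9, -4, 12, 13, 27, 30, 34, 35]


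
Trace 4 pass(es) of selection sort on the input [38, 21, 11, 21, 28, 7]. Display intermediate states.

Pass 1: Select minimum 7 at index 5, swap -> [7, 21, 11, 21, 28, 38]
Pass 2: Select minimum 11 at index 2, swap -> [7, 11, 21, 21, 28, 38]
Pass 3: Select minimum 21 at index 2, swap -> [7, 11, 21, 21, 28, 38]
Pass 4: Select minimum 21 at index 3, swap -> [7, 11, 21, 21, 28, 38]


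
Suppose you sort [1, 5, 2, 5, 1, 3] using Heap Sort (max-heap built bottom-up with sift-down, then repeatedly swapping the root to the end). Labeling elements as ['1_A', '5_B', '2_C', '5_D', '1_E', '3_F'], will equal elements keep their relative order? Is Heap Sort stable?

Trace Heap Sort on the labeled array (the key is the number; the letter only tracks identity):
  Build max-heap: [5_B, 5_D, 3_F, 1_A, 1_E, 2_C]
  Swap root 5_B to index 5, re-heapify first 5 -> [5_D, 2_C, 3_F, 1_A, 1_E, 5_B]
  Swap root 5_D to index 4, re-heapify first 4 -> [3_F, 2_C, 1_E, 1_A, 5_D, 5_B]
  Swap root 3_F to index 3, re-heapify first 3 -> [2_C, 1_A, 1_E, 3_F, 5_D, 5_B]
  Swap root 2_C to index 2, re-heapify first 2 -> [1_E, 1_A, 2_C, 3_F, 5_D, 5_B]
  Swap root 1_E to index 1, re-heapify first 1 -> [1_A, 1_E, 2_C, 3_F, 5_D, 5_B]
Final order: [1_A, 1_E, 2_C, 3_F, 5_D, 5_B]
Equal keys:
  value 1: originally 1_A, 1_E; after sorting 1_A, 1_E -> order preserved
  value 5: originally 5_B, 5_D; after sorting 5_D, 5_B -> order changed
Equal keys were reordered, so Heap Sort is not stable: heap construction and root-to-end swaps move elements without regard to the original order of equal keys. (One such input is enough; an unstable sort may happen to preserve order on other inputs, but it gives no guarantee.)
Answer: Not stable


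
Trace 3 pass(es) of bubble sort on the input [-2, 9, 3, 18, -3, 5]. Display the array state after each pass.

After pass 1: [-2, 3, 9, -3, 5, 18] (3 swaps)
After pass 2: [-2, 3, -3, 5, 9, 18] (2 swaps)
After pass 3: [-2, -3, 3, 5, 9, 18] (1 swaps)
Total swaps: 6


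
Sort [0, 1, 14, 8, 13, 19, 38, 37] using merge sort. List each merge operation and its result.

Divide and conquer:
  Merge [0] + [1] -> [0, 1]
  Merge [14] + [8] -> [8, 14]
  Merge [0, 1] + [8, 14] -> [0, 1, 8, 14]
  Merge [13] + [19] -> [13, 19]
  Merge [38] + [37] -> [37, 38]
  Merge [13, 19] + [37, 38] -> [13, 19, 37, 38]
  Merge [0, 1, 8, 14] + [13, 19, 37, 38] -> [0, 1, 8, 13, 14, 19, 37, 38]


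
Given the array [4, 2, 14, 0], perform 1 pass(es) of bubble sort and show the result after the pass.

After pass 1: [2, 4, 0, 14] (2 swaps)
Total swaps: 2


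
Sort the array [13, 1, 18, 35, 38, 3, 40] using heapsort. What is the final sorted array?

Build heap: [40, 38, 18, 35, 1, 3, 13]
Extract 40: [38, 35, 18, 13, 1, 3, 40]
Extract 38: [35, 13, 18, 3, 1, 38, 40]
Extract 35: [18, 13, 1, 3, 35, 38, 40]
Extract 18: [13, 3, 1, 18, 35, 38, 40]
Extract 13: [3, 1, 13, 18, 35, 38, 40]
Extract 3: [1, 3, 13, 18, 35, 38, 40]


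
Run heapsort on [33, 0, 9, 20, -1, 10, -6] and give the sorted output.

Build heap: [33, 20, 10, 0, -1, 9, -6]
Extract 33: [20, 0, 10, -6, -1, 9, 33]
Extract 20: [10, 0, 9, -6, -1, 20, 33]
Extract 10: [9, 0, -1, -6, 10, 20, 33]
Extract 9: [0, -6, -1, 9, 10, 20, 33]
Extract 0: [-1, -6, 0, 9, 10, 20, 33]
Extract -1: [-6, -1, 0, 9, 10, 20, 33]


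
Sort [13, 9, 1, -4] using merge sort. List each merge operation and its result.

Divide and conquer:
  Merge [13] + [9] -> [9, 13]
  Merge [1] + [-4] -> [-4, 1]
  Merge [9, 13] + [-4, 1] -> [-4, 1, 9, 13]


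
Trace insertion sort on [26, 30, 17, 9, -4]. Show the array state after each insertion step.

First element 26 is already 'sorted'
Insert 30: shifted 0 elements -> [26, 30, 17, 9, -4]
Insert 17: shifted 2 elements -> [17, 26, 30, 9, -4]
Insert 9: shifted 3 elements -> [9, 17, 26, 30, -4]
Insert -4: shifted 4 elements -> [-4, 9, 17, 26, 30]


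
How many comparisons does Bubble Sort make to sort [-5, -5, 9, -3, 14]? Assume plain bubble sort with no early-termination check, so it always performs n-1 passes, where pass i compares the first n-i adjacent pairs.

Pass 1: compare adjacent pairs (0,1)..(3,4) = 4 comparison(s), 1 swap(s) -> [-5, -5, -3, 9, 14]
Pass 2: compare adjacent pairs (0,1)..(2,3) = 3 comparison(s), 0 swap(s) -> [-5, -5, -3, 9, 14]
Pass 3: compare adjacent pairs (0,1)..(1,2) = 2 comparison(s), 0 swap(s) -> [-5, -5, -3, 9, 14]
Pass 4: compare adjacent pairs (0,1)..(0,1) = 1 comparison(s), 0 swap(s) -> [-5, -5, -3, 9, 14]
Total comparisons: 4 + 3 + 2 + 1 = 10


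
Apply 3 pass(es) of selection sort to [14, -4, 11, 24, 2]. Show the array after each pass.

Pass 1: Select minimum -4 at index 1, swap -> [-4, 14, 11, 24, 2]
Pass 2: Select minimum 2 at index 4, swap -> [-4, 2, 11, 24, 14]
Pass 3: Select minimum 11 at index 2, swap -> [-4, 2, 11, 24, 14]


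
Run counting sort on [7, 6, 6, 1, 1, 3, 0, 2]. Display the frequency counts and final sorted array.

Count array: [1, 2, 1, 1, 0, 0, 2, 1]
(count[i] = number of elements equal to i)
Cumulative count: [1, 3, 4, 5, 5, 5, 7, 8]
Sorted: [0, 1, 1, 2, 3, 6, 6, 7]


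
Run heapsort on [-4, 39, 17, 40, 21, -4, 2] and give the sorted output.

Build heap: [40, 39, 17, -4, 21, -4, 2]
Extract 40: [39, 21, 17, -4, 2, -4, 40]
Extract 39: [21, 2, 17, -4, -4, 39, 40]
Extract 21: [17, 2, -4, -4, 21, 39, 40]
Extract 17: [2, -4, -4, 17, 21, 39, 40]
Extract 2: [-4, -4, 2, 17, 21, 39, 40]
Extract -4: [-4, -4, 2, 17, 21, 39, 40]


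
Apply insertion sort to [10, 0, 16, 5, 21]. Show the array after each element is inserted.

First element 10 is already 'sorted'
Insert 0: shifted 1 elements -> [0, 10, 16, 5, 21]
Insert 16: shifted 0 elements -> [0, 10, 16, 5, 21]
Insert 5: shifted 2 elements -> [0, 5, 10, 16, 21]
Insert 21: shifted 0 elements -> [0, 5, 10, 16, 21]


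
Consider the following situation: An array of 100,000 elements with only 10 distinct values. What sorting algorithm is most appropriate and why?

Best choice: 3-way quicksort or Counting sort
Reason: 3-way (Dutch national flag) partitioning groups every copy of the pivot together, so with only d=10 distinct keys quicksort finishes in O(n log d) expected time, which is effectively linear; counting sort runs in O(n + k) where k is the size of the key range (not the number of distinct values), so it is linear when the 10 values are integers drawn from a small known range


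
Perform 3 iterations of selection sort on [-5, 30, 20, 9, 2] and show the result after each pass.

Pass 1: Select minimum -5 at index 0, swap -> [-5, 30, 20, 9, 2]
Pass 2: Select minimum 2 at index 4, swap -> [-5, 2, 20, 9, 30]
Pass 3: Select minimum 9 at index 3, swap -> [-5, 2, 9, 20, 30]


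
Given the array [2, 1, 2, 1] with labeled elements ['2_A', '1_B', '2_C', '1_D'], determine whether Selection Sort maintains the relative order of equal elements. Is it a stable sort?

Trace Selection Sort on the labeled array (the key is the number; the letter only tracks identity):
  Pass 1: minimum of unsorted part is 1_B at index 1; swap it with 2_A at index 0 -> [1_B, 2_A, 2_C, 1_D]
  Pass 2: minimum of unsorted part is 1_D at index 3; swap it with 2_A at index 1 -> [1_B, 1_D, 2_C, 2_A]
  Pass 3: minimum 2_C is already at index 2; no swap -> [1_B, 1_D, 2_C, 2_A]
Final order: [1_B, 1_D, 2_C, 2_A]
Equal keys:
  value 1: originally 1_B, 1_D; after sorting 1_B, 1_D -> order preserved
  value 2: originally 2_A, 2_C; after sorting 2_C, 2_A -> order changed
Equal keys were reordered, so Selection Sort is not stable: the long-range swap that moves the minimum into place can carry an element past an equal key. (One such input is enough; an unstable sort may happen to preserve order on other inputs, but it gives no guarantee.)
Answer: Not stable


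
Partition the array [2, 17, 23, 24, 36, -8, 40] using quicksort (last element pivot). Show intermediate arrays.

Partition 1: pivot=40 at index 6 -> [2, 17, 23, 24, 36, -8, 40]
Partition 2: pivot=-8 at index 0 -> [-8, 17, 23, 24, 36, 2, 40]
Partition 3: pivot=2 at index 1 -> [-8, 2, 23, 24, 36, 17, 40]
Partition 4: pivot=17 at index 2 -> [-8, 2, 17, 24, 36, 23, 40]
Partition 5: pivot=23 at index 3 -> [-8, 2, 17, 23, 36, 24, 40]
Partition 6: pivot=24 at index 4 -> [-8, 2, 17, 23, 24, 36, 40]


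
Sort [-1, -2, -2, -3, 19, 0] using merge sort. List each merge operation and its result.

Divide and conquer:
  Merge [-2] + [-2] -> [-2, -2]
  Merge [-1] + [-2, -2] -> [-2, -2, -1]
  Merge [19] + [0] -> [0, 19]
  Merge [-3] + [0, 19] -> [-3, 0, 19]
  Merge [-2, -2, -1] + [-3, 0, 19] -> [-3, -2, -2, -1, 0, 19]


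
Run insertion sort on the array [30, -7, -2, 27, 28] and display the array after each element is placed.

First element 30 is already 'sorted'
Insert -7: shifted 1 elements -> [-7, 30, -2, 27, 28]
Insert -2: shifted 1 elements -> [-7, -2, 30, 27, 28]
Insert 27: shifted 1 elements -> [-7, -2, 27, 30, 28]
Insert 28: shifted 1 elements -> [-7, -2, 27, 28, 30]


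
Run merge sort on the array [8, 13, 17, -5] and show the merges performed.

Divide and conquer:
  Merge [8] + [13] -> [8, 13]
  Merge [17] + [-5] -> [-5, 17]
  Merge [8, 13] + [-5, 17] -> [-5, 8, 13, 17]


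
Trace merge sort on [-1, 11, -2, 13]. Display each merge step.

Divide and conquer:
  Merge [-1] + [11] -> [-1, 11]
  Merge [-2] + [13] -> [-2, 13]
  Merge [-1, 11] + [-2, 13] -> [-2, -1, 11, 13]


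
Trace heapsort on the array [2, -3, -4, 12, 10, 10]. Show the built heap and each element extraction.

Build heap: [12, 10, 10, -3, 2, -4]
Extract 12: [10, 2, 10, -3, -4, 12]
Extract 10: [10, 2, -4, -3, 10, 12]
Extract 10: [2, -3, -4, 10, 10, 12]
Extract 2: [-3, -4, 2, 10, 10, 12]
Extract -3: [-4, -3, 2, 10, 10, 12]


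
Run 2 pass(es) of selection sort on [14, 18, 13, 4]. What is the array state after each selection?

Pass 1: Select minimum 4 at index 3, swap -> [4, 18, 13, 14]
Pass 2: Select minimum 13 at index 2, swap -> [4, 13, 18, 14]


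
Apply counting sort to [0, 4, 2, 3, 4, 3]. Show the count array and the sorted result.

Count array: [1, 0, 1, 2, 2]
(count[i] = number of elements equal to i)
Cumulative count: [1, 1, 2, 4, 6]
Sorted: [0, 2, 3, 3, 4, 4]


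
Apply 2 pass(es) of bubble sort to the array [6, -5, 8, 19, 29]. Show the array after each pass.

After pass 1: [-5, 6, 8, 19, 29] (1 swaps)
After pass 2: [-5, 6, 8, 19, 29] (0 swaps)
Total swaps: 1


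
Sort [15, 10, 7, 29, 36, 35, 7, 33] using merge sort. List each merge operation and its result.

Divide and conquer:
  Merge [15] + [10] -> [10, 15]
  Merge [7] + [29] -> [7, 29]
  Merge [10, 15] + [7, 29] -> [7, 10, 15, 29]
  Merge [36] + [35] -> [35, 36]
  Merge [7] + [33] -> [7, 33]
  Merge [35, 36] + [7, 33] -> [7, 33, 35, 36]
  Merge [7, 10, 15, 29] + [7, 33, 35, 36] -> [7, 7, 10, 15, 29, 33, 35, 36]


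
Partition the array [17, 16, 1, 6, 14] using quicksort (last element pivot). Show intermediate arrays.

Partition 1: pivot=14 at index 2 -> [1, 6, 14, 16, 17]
Partition 2: pivot=6 at index 1 -> [1, 6, 14, 16, 17]
Partition 3: pivot=17 at index 4 -> [1, 6, 14, 16, 17]


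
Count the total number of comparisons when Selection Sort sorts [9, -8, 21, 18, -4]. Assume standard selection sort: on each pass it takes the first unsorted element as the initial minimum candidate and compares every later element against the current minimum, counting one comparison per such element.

Pass 1: scan indices 1..4 for the minimum = 4 comparison(s); min is -8, place at index 0 -> [-8, 9, 21, 18, -4]
Pass 2: scan indices 2..4 for the minimum = 3 comparison(s); min is -4, place at index 1 -> [-8, -4, 21, 18, 9]
Pass 3: scan indices 3..4 for the minimum = 2 comparison(s); min is 9, place at index 2 -> [-8, -4, 9, 18, 21]
Pass 4: scan indices 4..4 for the minimum = 1 comparison(s); min is 18, place at index 3 -> [-8, -4, 9, 18, 21]
Selection sort always scans the whole unsorted suffix, so the count is (n-1) + (n-2) + ... + 1 = n(n-1)/2 = 5*4/2 = 10 regardless of the input order.
Total comparisons: 4 + 3 + 2 + 1 = 10


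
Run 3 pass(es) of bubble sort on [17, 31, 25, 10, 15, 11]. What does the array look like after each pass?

After pass 1: [17, 25, 10, 15, 11, 31] (4 swaps)
After pass 2: [17, 10, 15, 11, 25, 31] (3 swaps)
After pass 3: [10, 15, 11, 17, 25, 31] (3 swaps)
Total swaps: 10


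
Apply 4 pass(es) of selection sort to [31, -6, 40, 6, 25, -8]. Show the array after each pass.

Pass 1: Select minimum -8 at index 5, swap -> [-8, -6, 40, 6, 25, 31]
Pass 2: Select minimum -6 at index 1, swap -> [-8, -6, 40, 6, 25, 31]
Pass 3: Select minimum 6 at index 3, swap -> [-8, -6, 6, 40, 25, 31]
Pass 4: Select minimum 25 at index 4, swap -> [-8, -6, 6, 25, 40, 31]


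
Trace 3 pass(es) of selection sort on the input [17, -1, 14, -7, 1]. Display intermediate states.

Pass 1: Select minimum -7 at index 3, swap -> [-7, -1, 14, 17, 1]
Pass 2: Select minimum -1 at index 1, swap -> [-7, -1, 14, 17, 1]
Pass 3: Select minimum 1 at index 4, swap -> [-7, -1, 1, 17, 14]
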